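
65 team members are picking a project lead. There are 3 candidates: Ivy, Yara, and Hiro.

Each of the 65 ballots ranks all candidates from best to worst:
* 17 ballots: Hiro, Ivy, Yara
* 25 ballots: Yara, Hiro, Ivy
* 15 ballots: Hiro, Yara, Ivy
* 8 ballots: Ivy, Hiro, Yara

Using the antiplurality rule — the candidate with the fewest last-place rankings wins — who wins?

Last-place votes: Ivy 40, Yara 25, Hiro 0.

Hiro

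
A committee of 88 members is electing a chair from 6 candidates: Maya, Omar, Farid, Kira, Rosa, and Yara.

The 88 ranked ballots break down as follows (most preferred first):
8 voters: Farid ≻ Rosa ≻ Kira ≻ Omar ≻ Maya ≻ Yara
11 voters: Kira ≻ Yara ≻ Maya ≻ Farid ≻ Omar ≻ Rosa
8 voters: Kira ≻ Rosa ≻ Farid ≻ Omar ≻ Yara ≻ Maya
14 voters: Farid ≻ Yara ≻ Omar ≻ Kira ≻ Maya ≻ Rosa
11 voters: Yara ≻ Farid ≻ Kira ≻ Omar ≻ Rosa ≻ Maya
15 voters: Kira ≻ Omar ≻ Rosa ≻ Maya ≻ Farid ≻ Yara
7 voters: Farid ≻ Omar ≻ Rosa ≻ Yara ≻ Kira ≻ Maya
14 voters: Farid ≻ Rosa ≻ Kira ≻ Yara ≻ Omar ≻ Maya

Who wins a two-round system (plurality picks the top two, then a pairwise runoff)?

Round 1 first-place votes: Maya 0, Omar 0, Farid 43, Kira 34, Rosa 0, Yara 11. Farid and Kira advance.
Runoff: Farid is ranked above Kira on 54 ballots, Kira above Farid on 34.

Farid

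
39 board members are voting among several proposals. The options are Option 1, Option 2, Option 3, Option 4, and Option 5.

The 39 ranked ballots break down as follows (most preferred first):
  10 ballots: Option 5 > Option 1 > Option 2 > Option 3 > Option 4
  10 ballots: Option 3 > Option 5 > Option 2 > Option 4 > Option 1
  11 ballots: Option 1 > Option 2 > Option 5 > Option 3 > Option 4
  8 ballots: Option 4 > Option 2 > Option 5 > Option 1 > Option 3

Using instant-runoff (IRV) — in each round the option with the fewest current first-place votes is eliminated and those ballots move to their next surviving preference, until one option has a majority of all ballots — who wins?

Round 1: Option 1 11, Option 2 0, Option 3 10, Option 4 8, Option 5 10. Option 2 eliminated.
Round 2: Option 1 11, Option 3 10, Option 4 8, Option 5 10. Option 4 eliminated.
Round 3: Option 1 11, Option 3 10, Option 5 18. Option 3 eliminated.
Round 4: Option 1 11, Option 5 28. Option 5 has a majority (≥20).

Option 5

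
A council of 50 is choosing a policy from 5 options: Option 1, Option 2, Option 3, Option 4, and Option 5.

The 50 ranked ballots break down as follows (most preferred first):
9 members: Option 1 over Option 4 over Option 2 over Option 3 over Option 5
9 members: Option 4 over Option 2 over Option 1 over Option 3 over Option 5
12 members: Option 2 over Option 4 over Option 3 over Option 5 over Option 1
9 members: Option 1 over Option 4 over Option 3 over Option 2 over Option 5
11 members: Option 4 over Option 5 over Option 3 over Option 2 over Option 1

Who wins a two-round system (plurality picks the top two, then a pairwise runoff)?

Option 4

Round 1 first-place votes: Option 1 18, Option 2 12, Option 3 0, Option 4 20, Option 5 0. Option 4 and Option 1 advance.
Runoff: Option 4 is ranked above Option 1 on 32 ballots, Option 1 above Option 4 on 18.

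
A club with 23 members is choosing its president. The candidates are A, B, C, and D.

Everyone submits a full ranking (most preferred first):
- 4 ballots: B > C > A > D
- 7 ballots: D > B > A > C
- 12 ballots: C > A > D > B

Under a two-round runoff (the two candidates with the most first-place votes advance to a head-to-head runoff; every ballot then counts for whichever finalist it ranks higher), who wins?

Round 1 first-place votes: A 0, B 4, C 12, D 7. C and D advance.
Runoff: C is ranked above D on 16 ballots, D above C on 7.

C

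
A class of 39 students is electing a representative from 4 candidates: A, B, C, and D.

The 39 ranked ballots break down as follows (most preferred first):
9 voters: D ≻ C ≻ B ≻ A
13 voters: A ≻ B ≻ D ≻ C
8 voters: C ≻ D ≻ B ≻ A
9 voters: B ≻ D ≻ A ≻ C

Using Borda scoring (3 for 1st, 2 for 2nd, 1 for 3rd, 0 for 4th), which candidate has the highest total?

A: 9×0 + 13×3 + 8×0 + 9×1 = 48
B: 9×1 + 13×2 + 8×1 + 9×3 = 70
C: 9×2 + 13×0 + 8×3 + 9×0 = 42
D: 9×3 + 13×1 + 8×2 + 9×2 = 74

D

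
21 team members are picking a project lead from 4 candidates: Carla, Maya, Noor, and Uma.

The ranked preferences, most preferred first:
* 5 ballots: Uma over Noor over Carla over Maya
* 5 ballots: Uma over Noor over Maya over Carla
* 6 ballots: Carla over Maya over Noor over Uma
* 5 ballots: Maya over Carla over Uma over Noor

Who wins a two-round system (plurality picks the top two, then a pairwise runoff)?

Round 1 first-place votes: Carla 6, Maya 5, Noor 0, Uma 10. Uma and Carla advance.
Runoff: Uma is ranked above Carla on 10 ballots, Carla above Uma on 11.

Carla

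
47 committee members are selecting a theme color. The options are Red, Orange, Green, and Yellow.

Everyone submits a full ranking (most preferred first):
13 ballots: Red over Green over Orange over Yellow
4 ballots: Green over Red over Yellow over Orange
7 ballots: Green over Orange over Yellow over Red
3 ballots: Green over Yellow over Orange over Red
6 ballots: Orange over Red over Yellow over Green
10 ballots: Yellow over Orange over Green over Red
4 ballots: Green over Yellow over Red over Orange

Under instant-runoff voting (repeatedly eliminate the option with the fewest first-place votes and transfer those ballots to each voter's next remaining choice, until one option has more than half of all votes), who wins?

Round 1: Red 13, Orange 6, Green 18, Yellow 10. Orange eliminated.
Round 2: Red 19, Green 18, Yellow 10. Yellow eliminated.
Round 3: Red 19, Green 28. Green has a majority (≥24).

Green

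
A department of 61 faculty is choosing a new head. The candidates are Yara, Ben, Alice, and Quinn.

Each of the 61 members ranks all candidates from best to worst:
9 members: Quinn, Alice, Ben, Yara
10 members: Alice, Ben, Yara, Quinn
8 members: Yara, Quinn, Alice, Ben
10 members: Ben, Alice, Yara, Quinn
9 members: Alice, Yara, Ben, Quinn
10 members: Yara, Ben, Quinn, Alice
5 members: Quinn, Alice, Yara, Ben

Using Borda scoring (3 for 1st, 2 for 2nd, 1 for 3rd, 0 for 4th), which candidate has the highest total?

Alice

Yara: 9×0 + 10×1 + 8×3 + 10×1 + 9×2 + 10×3 + 5×1 = 97
Ben: 9×1 + 10×2 + 8×0 + 10×3 + 9×1 + 10×2 + 5×0 = 88
Alice: 9×2 + 10×3 + 8×1 + 10×2 + 9×3 + 10×0 + 5×2 = 113
Quinn: 9×3 + 10×0 + 8×2 + 10×0 + 9×0 + 10×1 + 5×3 = 68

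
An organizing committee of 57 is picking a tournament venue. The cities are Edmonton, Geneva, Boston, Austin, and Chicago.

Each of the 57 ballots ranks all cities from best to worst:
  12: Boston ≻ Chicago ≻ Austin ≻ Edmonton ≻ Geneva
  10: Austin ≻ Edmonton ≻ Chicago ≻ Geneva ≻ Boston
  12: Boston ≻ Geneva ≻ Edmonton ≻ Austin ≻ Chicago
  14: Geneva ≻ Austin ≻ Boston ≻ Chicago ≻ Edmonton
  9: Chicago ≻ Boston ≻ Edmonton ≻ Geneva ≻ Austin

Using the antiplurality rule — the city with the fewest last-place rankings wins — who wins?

Austin

Last-place votes: Edmonton 14, Geneva 12, Boston 10, Austin 9, Chicago 12.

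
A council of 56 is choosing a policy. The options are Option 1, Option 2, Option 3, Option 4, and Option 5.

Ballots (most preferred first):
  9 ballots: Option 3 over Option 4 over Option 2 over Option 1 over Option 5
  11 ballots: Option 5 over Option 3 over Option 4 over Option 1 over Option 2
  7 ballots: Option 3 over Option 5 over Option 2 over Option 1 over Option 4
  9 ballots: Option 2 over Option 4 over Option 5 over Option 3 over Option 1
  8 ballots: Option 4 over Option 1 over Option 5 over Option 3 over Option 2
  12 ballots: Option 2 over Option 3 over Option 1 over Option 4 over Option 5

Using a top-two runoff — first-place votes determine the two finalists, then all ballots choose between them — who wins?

Option 3

Round 1 first-place votes: Option 1 0, Option 2 21, Option 3 16, Option 4 8, Option 5 11. Option 2 and Option 3 advance.
Runoff: Option 2 is ranked above Option 3 on 21 ballots, Option 3 above Option 2 on 35.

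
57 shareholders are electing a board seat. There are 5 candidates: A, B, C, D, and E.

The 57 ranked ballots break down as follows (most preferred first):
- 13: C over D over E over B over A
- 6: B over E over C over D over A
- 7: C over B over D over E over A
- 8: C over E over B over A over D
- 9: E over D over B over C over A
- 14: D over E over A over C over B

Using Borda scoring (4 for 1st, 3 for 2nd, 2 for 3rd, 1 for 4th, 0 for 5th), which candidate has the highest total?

E

A: 13×0 + 6×0 + 7×0 + 8×1 + 9×0 + 14×2 = 36
B: 13×1 + 6×4 + 7×3 + 8×2 + 9×2 + 14×0 = 92
C: 13×4 + 6×2 + 7×4 + 8×4 + 9×1 + 14×1 = 147
D: 13×3 + 6×1 + 7×2 + 8×0 + 9×3 + 14×4 = 142
E: 13×2 + 6×3 + 7×1 + 8×3 + 9×4 + 14×3 = 153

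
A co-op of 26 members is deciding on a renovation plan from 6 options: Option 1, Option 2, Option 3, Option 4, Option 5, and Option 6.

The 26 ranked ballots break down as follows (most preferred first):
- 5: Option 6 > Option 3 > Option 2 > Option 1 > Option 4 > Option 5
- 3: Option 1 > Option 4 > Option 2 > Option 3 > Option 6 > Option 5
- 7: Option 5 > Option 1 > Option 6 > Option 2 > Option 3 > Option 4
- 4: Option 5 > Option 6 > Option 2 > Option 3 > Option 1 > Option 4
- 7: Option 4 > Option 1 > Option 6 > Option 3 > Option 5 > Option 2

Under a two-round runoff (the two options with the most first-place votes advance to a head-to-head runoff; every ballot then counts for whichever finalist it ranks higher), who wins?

Round 1 first-place votes: Option 1 3, Option 2 0, Option 3 0, Option 4 7, Option 5 11, Option 6 5. Option 5 and Option 4 advance.
Runoff: Option 5 is ranked above Option 4 on 11 ballots, Option 4 above Option 5 on 15.

Option 4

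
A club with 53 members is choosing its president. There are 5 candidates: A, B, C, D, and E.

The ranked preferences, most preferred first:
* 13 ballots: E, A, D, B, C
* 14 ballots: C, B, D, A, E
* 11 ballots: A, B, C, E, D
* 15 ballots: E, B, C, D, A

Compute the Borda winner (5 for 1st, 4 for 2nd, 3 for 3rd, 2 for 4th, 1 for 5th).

A: 13×4 + 14×2 + 11×5 + 15×1 = 150
B: 13×2 + 14×4 + 11×4 + 15×4 = 186
C: 13×1 + 14×5 + 11×3 + 15×3 = 161
D: 13×3 + 14×3 + 11×1 + 15×2 = 122
E: 13×5 + 14×1 + 11×2 + 15×5 = 176

B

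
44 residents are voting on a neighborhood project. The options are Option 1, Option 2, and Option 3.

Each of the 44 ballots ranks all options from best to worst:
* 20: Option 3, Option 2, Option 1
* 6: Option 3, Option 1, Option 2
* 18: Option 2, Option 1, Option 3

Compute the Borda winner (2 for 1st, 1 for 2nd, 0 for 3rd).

Option 1: 20×0 + 6×1 + 18×1 = 24
Option 2: 20×1 + 6×0 + 18×2 = 56
Option 3: 20×2 + 6×2 + 18×0 = 52

Option 2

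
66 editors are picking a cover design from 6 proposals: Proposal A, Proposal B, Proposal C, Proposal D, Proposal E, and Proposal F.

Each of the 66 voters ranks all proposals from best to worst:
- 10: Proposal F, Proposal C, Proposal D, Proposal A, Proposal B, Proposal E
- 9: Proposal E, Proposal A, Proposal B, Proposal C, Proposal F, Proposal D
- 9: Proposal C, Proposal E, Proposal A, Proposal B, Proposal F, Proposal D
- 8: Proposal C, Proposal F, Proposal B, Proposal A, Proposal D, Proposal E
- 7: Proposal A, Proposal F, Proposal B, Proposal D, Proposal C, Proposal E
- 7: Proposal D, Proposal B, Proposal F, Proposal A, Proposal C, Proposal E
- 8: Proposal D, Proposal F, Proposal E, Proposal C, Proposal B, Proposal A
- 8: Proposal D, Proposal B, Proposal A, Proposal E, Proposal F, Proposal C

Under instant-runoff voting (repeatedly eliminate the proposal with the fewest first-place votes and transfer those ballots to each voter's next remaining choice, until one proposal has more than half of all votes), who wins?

Round 1: Proposal A 7, Proposal B 0, Proposal C 17, Proposal D 23, Proposal E 9, Proposal F 10. Proposal B eliminated.
Round 2: Proposal A 7, Proposal C 17, Proposal D 23, Proposal E 9, Proposal F 10. Proposal A eliminated.
Round 3: Proposal C 17, Proposal D 23, Proposal E 9, Proposal F 17. Proposal E eliminated.
Round 4: Proposal C 26, Proposal D 23, Proposal F 17. Proposal F eliminated.
Round 5: Proposal C 36, Proposal D 30. Proposal C has a majority (≥34).

Proposal C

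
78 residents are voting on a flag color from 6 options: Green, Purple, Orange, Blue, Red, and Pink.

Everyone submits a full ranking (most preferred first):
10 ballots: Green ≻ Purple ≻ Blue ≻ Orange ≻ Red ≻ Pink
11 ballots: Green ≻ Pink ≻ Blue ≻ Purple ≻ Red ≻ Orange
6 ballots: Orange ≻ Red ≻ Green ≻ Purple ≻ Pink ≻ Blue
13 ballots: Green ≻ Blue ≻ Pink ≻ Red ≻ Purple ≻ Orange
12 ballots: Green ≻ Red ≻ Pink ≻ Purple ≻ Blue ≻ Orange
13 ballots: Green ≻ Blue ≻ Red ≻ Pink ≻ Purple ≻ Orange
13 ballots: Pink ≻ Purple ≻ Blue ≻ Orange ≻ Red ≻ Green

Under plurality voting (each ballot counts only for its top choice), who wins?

First-place votes: Green 59, Purple 0, Orange 6, Blue 0, Red 0, Pink 13.

Green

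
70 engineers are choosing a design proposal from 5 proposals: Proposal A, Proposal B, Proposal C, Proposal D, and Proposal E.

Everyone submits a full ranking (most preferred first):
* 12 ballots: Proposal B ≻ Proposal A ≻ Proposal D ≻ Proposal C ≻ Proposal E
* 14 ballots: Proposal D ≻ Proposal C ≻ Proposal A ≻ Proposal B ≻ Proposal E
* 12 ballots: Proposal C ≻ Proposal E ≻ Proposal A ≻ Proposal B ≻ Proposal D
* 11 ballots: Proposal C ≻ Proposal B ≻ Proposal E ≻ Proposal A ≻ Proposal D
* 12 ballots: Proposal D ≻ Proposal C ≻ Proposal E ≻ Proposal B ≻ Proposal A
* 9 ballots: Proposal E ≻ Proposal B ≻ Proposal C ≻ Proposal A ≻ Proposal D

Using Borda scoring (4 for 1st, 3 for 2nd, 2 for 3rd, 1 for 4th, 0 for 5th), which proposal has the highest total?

Proposal A: 12×3 + 14×2 + 12×2 + 11×1 + 12×0 + 9×1 = 108
Proposal B: 12×4 + 14×1 + 12×1 + 11×3 + 12×1 + 9×3 = 146
Proposal C: 12×1 + 14×3 + 12×4 + 11×4 + 12×3 + 9×2 = 200
Proposal D: 12×2 + 14×4 + 12×0 + 11×0 + 12×4 + 9×0 = 128
Proposal E: 12×0 + 14×0 + 12×3 + 11×2 + 12×2 + 9×4 = 118

Proposal C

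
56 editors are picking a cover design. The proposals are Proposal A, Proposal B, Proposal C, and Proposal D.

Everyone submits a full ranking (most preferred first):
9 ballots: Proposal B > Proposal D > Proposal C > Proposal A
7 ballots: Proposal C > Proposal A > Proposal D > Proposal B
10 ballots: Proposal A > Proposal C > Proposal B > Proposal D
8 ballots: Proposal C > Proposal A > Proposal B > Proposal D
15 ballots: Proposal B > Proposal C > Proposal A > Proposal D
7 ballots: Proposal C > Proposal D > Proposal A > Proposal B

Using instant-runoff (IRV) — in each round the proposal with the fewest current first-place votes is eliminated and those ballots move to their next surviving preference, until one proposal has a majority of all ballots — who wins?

Round 1: Proposal A 10, Proposal B 24, Proposal C 22, Proposal D 0. Proposal D eliminated.
Round 2: Proposal A 10, Proposal B 24, Proposal C 22. Proposal A eliminated.
Round 3: Proposal B 24, Proposal C 32. Proposal C has a majority (≥29).

Proposal C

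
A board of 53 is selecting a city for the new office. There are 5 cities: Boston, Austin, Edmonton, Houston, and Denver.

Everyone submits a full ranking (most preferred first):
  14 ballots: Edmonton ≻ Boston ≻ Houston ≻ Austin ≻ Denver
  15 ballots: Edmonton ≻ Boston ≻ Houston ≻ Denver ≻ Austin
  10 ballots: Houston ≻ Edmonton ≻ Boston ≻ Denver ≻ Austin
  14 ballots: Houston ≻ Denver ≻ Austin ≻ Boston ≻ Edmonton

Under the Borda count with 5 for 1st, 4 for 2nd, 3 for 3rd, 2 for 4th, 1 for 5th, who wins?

Boston: 14×4 + 15×4 + 10×3 + 14×2 = 174
Austin: 14×2 + 15×1 + 10×1 + 14×3 = 95
Edmonton: 14×5 + 15×5 + 10×4 + 14×1 = 199
Houston: 14×3 + 15×3 + 10×5 + 14×5 = 207
Denver: 14×1 + 15×2 + 10×2 + 14×4 = 120

Houston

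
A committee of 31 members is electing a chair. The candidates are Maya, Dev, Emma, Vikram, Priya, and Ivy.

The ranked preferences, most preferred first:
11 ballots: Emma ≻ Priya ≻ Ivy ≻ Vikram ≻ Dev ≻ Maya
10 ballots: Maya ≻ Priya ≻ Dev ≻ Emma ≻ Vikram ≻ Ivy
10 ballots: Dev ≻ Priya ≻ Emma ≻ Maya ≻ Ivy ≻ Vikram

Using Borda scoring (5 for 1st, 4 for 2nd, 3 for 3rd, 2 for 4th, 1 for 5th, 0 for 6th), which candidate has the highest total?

Priya

Maya: 11×0 + 10×5 + 10×2 = 70
Dev: 11×1 + 10×3 + 10×5 = 91
Emma: 11×5 + 10×2 + 10×3 = 105
Vikram: 11×2 + 10×1 + 10×0 = 32
Priya: 11×4 + 10×4 + 10×4 = 124
Ivy: 11×3 + 10×0 + 10×1 = 43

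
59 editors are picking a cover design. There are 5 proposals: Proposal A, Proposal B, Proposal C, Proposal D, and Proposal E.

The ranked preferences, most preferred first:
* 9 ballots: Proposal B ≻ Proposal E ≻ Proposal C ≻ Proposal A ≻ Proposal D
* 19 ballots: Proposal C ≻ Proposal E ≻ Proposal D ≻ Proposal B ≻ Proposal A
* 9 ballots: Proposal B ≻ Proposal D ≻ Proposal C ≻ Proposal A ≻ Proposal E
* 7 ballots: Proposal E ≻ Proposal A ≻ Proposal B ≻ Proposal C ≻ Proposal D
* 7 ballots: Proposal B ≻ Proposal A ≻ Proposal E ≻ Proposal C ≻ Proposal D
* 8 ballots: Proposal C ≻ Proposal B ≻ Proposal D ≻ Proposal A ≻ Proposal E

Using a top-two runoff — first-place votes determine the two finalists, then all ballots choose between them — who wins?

Round 1 first-place votes: Proposal A 0, Proposal B 25, Proposal C 27, Proposal D 0, Proposal E 7. Proposal C and Proposal B advance.
Runoff: Proposal C is ranked above Proposal B on 27 ballots, Proposal B above Proposal C on 32.

Proposal B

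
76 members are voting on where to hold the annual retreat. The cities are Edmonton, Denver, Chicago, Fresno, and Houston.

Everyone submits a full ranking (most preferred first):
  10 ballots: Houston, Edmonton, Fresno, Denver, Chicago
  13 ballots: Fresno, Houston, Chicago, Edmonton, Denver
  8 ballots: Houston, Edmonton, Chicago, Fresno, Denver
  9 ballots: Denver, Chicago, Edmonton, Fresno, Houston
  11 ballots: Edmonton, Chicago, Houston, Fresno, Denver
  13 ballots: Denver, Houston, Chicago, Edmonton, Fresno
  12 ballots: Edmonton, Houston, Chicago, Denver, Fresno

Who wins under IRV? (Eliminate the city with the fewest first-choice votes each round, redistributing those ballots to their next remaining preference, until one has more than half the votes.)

Houston

Round 1: Edmonton 23, Denver 22, Chicago 0, Fresno 13, Houston 18. Chicago eliminated.
Round 2: Edmonton 23, Denver 22, Fresno 13, Houston 18. Fresno eliminated.
Round 3: Edmonton 23, Denver 22, Houston 31. Denver eliminated.
Round 4: Edmonton 32, Houston 44. Houston has a majority (≥39).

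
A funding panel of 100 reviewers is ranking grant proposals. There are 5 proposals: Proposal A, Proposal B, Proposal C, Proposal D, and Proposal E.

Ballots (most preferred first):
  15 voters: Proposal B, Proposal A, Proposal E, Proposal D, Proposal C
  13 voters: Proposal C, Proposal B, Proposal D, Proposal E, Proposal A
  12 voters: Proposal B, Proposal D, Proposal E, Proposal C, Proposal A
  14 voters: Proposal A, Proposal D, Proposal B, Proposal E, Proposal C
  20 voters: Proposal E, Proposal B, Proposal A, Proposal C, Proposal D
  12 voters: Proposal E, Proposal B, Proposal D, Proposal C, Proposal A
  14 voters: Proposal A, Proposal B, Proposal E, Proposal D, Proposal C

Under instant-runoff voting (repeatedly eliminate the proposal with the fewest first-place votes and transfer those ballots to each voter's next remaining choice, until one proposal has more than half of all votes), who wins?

Proposal B

Round 1: Proposal A 28, Proposal B 27, Proposal C 13, Proposal D 0, Proposal E 32. Proposal D eliminated.
Round 2: Proposal A 28, Proposal B 27, Proposal C 13, Proposal E 32. Proposal C eliminated.
Round 3: Proposal A 28, Proposal B 40, Proposal E 32. Proposal A eliminated.
Round 4: Proposal B 68, Proposal E 32. Proposal B has a majority (≥51).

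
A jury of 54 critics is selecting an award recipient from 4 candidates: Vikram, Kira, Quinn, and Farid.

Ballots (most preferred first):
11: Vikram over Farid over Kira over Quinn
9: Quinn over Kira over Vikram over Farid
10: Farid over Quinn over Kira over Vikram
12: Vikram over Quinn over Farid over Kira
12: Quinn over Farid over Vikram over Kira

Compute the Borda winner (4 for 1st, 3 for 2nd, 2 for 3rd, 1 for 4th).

Quinn

Vikram: 11×4 + 9×2 + 10×1 + 12×4 + 12×2 = 144
Kira: 11×2 + 9×3 + 10×2 + 12×1 + 12×1 = 93
Quinn: 11×1 + 9×4 + 10×3 + 12×3 + 12×4 = 161
Farid: 11×3 + 9×1 + 10×4 + 12×2 + 12×3 = 142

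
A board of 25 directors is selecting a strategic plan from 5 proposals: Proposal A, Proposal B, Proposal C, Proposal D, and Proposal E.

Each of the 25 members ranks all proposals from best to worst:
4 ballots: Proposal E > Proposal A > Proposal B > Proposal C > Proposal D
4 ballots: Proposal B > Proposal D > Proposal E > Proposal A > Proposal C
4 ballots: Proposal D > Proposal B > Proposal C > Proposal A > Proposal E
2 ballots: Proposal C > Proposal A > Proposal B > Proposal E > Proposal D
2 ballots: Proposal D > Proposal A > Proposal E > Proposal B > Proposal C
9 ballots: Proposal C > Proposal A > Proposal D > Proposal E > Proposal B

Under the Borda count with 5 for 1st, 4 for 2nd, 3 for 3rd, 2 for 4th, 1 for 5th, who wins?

Proposal A

Proposal A: 4×4 + 4×2 + 4×2 + 2×4 + 2×4 + 9×4 = 84
Proposal B: 4×3 + 4×5 + 4×4 + 2×3 + 2×2 + 9×1 = 67
Proposal C: 4×2 + 4×1 + 4×3 + 2×5 + 2×1 + 9×5 = 81
Proposal D: 4×1 + 4×4 + 4×5 + 2×1 + 2×5 + 9×3 = 79
Proposal E: 4×5 + 4×3 + 4×1 + 2×2 + 2×3 + 9×2 = 64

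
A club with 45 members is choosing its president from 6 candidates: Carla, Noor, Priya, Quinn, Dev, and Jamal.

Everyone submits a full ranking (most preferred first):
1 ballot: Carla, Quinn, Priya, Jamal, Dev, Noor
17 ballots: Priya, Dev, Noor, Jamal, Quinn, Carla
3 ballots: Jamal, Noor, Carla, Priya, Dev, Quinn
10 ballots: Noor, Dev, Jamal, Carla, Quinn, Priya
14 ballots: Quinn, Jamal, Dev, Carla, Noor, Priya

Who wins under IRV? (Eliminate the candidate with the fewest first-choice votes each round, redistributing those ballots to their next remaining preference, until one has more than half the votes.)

Round 1: Carla 1, Noor 10, Priya 17, Quinn 14, Dev 0, Jamal 3. Dev eliminated.
Round 2: Carla 1, Noor 10, Priya 17, Quinn 14, Jamal 3. Carla eliminated.
Round 3: Noor 10, Priya 17, Quinn 15, Jamal 3. Jamal eliminated.
Round 4: Noor 13, Priya 17, Quinn 15. Noor eliminated.
Round 5: Priya 20, Quinn 25. Quinn has a majority (≥23).

Quinn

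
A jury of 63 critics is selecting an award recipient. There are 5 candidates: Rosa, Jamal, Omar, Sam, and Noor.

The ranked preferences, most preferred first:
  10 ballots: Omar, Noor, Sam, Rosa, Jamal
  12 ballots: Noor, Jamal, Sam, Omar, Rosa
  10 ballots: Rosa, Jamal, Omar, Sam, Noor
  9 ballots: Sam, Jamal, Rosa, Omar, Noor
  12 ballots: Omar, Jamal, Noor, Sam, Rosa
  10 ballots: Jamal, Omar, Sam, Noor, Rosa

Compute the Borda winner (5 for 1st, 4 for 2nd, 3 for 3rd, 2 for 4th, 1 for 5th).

Jamal

Rosa: 10×2 + 12×1 + 10×5 + 9×3 + 12×1 + 10×1 = 131
Jamal: 10×1 + 12×4 + 10×4 + 9×4 + 12×4 + 10×5 = 232
Omar: 10×5 + 12×2 + 10×3 + 9×2 + 12×5 + 10×4 = 222
Sam: 10×3 + 12×3 + 10×2 + 9×5 + 12×2 + 10×3 = 185
Noor: 10×4 + 12×5 + 10×1 + 9×1 + 12×3 + 10×2 = 175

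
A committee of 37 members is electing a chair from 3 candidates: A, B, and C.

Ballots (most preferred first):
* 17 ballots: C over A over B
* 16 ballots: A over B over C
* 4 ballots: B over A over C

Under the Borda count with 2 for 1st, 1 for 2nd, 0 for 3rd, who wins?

A: 17×1 + 16×2 + 4×1 = 53
B: 17×0 + 16×1 + 4×2 = 24
C: 17×2 + 16×0 + 4×0 = 34

A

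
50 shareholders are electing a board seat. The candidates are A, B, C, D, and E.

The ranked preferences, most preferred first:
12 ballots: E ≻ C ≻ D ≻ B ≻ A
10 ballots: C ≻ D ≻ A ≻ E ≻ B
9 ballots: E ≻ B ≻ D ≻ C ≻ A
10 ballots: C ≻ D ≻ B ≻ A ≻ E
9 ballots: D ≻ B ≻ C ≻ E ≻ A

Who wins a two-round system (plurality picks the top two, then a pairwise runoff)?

C

Round 1 first-place votes: A 0, B 0, C 20, D 9, E 21. E and C advance.
Runoff: E is ranked above C on 21 ballots, C above E on 29.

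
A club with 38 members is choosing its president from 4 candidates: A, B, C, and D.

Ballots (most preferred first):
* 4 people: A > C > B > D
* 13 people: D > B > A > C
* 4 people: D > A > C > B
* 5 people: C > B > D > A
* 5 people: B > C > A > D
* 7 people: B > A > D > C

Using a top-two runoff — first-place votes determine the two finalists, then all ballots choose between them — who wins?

B

Round 1 first-place votes: A 4, B 12, C 5, D 17. D and B advance.
Runoff: D is ranked above B on 17 ballots, B above D on 21.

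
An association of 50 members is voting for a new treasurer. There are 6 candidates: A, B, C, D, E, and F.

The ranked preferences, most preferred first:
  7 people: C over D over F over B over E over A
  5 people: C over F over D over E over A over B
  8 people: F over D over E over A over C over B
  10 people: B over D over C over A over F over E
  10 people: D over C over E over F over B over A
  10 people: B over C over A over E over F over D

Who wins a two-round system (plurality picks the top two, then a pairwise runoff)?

C

Round 1 first-place votes: A 0, B 20, C 12, D 10, E 0, F 8. B and C advance.
Runoff: B is ranked above C on 20 ballots, C above B on 30.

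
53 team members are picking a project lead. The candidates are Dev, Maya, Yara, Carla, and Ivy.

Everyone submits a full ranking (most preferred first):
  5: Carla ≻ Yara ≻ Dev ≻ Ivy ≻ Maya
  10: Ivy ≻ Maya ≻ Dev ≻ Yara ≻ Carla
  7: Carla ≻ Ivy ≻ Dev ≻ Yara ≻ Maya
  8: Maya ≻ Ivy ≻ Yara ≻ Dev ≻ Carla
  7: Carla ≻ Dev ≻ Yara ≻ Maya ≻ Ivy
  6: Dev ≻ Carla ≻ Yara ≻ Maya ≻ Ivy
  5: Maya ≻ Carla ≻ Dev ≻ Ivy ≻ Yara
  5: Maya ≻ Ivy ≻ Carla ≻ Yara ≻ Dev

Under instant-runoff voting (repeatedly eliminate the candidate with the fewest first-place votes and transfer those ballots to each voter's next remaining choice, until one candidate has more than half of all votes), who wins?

Round 1: Dev 6, Maya 18, Yara 0, Carla 19, Ivy 10. Yara eliminated.
Round 2: Dev 6, Maya 18, Carla 19, Ivy 10. Dev eliminated.
Round 3: Maya 18, Carla 25, Ivy 10. Ivy eliminated.
Round 4: Maya 28, Carla 25. Maya has a majority (≥27).

Maya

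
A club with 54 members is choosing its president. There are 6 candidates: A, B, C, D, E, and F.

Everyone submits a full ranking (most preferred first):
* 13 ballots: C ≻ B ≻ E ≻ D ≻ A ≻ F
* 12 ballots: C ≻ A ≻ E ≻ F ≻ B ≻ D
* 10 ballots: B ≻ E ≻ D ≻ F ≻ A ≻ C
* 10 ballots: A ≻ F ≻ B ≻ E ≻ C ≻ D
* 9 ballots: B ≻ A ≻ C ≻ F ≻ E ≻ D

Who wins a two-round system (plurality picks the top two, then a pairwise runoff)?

Round 1 first-place votes: A 10, B 19, C 25, D 0, E 0, F 0. C and B advance.
Runoff: C is ranked above B on 25 ballots, B above C on 29.

B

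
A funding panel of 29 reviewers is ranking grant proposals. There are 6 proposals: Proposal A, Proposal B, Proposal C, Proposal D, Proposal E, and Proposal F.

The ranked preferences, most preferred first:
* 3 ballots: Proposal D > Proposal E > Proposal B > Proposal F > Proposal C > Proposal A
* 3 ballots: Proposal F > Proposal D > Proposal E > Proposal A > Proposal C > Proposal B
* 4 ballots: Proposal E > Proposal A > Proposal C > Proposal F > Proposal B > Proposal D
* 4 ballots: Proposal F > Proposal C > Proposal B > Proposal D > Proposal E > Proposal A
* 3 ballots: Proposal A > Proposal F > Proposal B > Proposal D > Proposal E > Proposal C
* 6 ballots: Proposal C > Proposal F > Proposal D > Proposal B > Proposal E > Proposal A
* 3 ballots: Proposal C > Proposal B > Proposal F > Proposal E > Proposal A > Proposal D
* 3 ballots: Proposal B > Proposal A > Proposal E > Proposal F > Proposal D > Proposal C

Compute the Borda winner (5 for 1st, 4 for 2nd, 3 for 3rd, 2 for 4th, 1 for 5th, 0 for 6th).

Proposal F

Proposal A: 3×0 + 3×2 + 4×4 + 4×0 + 3×5 + 6×0 + 3×1 + 3×4 = 52
Proposal B: 3×3 + 3×0 + 4×1 + 4×3 + 3×3 + 6×2 + 3×4 + 3×5 = 73
Proposal C: 3×1 + 3×1 + 4×3 + 4×4 + 3×0 + 6×5 + 3×5 + 3×0 = 79
Proposal D: 3×5 + 3×4 + 4×0 + 4×2 + 3×2 + 6×3 + 3×0 + 3×1 = 62
Proposal E: 3×4 + 3×3 + 4×5 + 4×1 + 3×1 + 6×1 + 3×2 + 3×3 = 69
Proposal F: 3×2 + 3×5 + 4×2 + 4×5 + 3×4 + 6×4 + 3×3 + 3×2 = 100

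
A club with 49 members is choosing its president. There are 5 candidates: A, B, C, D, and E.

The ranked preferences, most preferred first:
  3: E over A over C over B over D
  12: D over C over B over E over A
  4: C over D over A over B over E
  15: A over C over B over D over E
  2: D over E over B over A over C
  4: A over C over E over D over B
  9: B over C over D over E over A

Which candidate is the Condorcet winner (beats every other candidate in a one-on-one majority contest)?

C

C vs A: 25–24
C vs B: 38–11
C vs D: 35–14
C vs E: 44–5
C beats every other candidate.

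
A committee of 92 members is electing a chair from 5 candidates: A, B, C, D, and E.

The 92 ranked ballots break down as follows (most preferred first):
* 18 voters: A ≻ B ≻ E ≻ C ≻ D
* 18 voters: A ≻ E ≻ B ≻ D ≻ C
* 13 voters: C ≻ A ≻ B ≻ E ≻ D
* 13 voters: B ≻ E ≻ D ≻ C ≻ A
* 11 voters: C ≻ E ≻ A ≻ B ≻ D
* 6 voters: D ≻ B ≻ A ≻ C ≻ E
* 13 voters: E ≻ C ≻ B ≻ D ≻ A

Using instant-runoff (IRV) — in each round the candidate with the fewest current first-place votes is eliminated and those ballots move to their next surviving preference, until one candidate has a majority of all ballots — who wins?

C

Round 1: A 36, B 13, C 24, D 6, E 13. D eliminated.
Round 2: A 36, B 19, C 24, E 13. E eliminated.
Round 3: A 36, B 19, C 37. B eliminated.
Round 4: A 42, C 50. C has a majority (≥47).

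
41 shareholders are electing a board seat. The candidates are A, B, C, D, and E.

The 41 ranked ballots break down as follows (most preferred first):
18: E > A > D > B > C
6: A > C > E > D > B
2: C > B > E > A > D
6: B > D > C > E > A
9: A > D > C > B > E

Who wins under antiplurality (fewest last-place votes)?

Last-place votes: A 6, B 6, C 18, D 2, E 9.

D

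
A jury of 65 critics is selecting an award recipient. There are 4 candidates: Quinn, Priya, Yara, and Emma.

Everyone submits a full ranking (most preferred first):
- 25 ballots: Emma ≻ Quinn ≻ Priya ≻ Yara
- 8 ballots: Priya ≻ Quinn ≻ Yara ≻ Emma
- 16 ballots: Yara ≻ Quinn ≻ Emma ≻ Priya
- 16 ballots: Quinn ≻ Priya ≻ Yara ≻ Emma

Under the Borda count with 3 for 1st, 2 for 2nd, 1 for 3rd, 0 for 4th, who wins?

Quinn: 25×2 + 8×2 + 16×2 + 16×3 = 146
Priya: 25×1 + 8×3 + 16×0 + 16×2 = 81
Yara: 25×0 + 8×1 + 16×3 + 16×1 = 72
Emma: 25×3 + 8×0 + 16×1 + 16×0 = 91

Quinn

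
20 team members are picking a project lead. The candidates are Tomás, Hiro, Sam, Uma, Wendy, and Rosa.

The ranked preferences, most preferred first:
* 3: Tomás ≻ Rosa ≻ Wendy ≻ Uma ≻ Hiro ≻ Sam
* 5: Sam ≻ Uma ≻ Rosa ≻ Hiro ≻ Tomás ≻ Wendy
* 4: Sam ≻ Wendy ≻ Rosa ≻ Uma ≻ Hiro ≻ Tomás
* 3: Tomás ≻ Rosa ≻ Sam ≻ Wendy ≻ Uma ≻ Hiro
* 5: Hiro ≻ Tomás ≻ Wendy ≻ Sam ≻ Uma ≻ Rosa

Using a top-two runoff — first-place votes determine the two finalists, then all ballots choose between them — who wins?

Tomás

Round 1 first-place votes: Tomás 6, Hiro 5, Sam 9, Uma 0, Wendy 0, Rosa 0. Sam and Tomás advance.
Runoff: Sam is ranked above Tomás on 9 ballots, Tomás above Sam on 11.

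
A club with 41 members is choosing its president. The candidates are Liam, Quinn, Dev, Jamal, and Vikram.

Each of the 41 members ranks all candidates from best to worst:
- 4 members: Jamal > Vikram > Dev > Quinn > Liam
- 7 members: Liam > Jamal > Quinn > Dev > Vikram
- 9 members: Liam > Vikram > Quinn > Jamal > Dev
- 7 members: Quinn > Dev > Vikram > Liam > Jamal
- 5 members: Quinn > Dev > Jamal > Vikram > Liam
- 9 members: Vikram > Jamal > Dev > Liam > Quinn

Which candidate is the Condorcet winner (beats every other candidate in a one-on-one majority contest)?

Vikram

Vikram vs Liam: 25–16
Vikram vs Quinn: 22–19
Vikram vs Dev: 22–19
Vikram vs Jamal: 25–16
Vikram beats every other candidate.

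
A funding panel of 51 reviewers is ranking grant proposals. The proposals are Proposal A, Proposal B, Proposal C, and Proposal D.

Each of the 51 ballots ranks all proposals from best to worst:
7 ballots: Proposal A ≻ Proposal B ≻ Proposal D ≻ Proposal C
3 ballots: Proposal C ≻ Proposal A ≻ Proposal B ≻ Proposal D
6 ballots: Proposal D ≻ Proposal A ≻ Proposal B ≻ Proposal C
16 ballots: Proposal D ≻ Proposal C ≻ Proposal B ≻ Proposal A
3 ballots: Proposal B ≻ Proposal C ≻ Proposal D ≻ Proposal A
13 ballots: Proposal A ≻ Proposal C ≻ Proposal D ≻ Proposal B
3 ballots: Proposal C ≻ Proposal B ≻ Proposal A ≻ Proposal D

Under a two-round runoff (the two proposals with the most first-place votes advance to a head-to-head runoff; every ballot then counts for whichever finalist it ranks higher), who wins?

Proposal A

Round 1 first-place votes: Proposal A 20, Proposal B 3, Proposal C 6, Proposal D 22. Proposal D and Proposal A advance.
Runoff: Proposal D is ranked above Proposal A on 25 ballots, Proposal A above Proposal D on 26.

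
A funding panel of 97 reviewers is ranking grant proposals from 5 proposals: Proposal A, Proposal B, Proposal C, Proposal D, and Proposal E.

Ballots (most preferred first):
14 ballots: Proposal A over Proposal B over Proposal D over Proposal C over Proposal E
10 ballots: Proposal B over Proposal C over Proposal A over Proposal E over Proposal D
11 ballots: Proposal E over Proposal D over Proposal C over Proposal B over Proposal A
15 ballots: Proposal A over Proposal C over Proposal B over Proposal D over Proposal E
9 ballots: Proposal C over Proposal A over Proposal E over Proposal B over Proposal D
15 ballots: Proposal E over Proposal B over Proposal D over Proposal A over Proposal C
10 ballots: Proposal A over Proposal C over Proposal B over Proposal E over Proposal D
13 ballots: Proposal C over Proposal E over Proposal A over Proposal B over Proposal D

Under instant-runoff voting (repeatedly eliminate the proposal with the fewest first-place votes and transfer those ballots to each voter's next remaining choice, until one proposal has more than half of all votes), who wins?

Proposal A

Round 1: Proposal A 39, Proposal B 10, Proposal C 22, Proposal D 0, Proposal E 26. Proposal D eliminated.
Round 2: Proposal A 39, Proposal B 10, Proposal C 22, Proposal E 26. Proposal B eliminated.
Round 3: Proposal A 39, Proposal C 32, Proposal E 26. Proposal E eliminated.
Round 4: Proposal A 54, Proposal C 43. Proposal A has a majority (≥49).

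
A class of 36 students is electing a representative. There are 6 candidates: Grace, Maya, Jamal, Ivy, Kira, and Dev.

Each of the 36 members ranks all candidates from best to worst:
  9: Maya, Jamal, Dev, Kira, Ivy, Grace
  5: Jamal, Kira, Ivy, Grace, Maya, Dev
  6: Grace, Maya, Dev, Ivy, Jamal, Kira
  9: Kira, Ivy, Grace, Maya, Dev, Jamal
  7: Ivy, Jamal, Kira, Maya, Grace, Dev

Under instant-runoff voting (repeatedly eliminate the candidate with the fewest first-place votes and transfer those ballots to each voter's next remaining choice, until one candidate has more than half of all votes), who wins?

Kira

Round 1: Grace 6, Maya 9, Jamal 5, Ivy 7, Kira 9, Dev 0. Dev eliminated.
Round 2: Grace 6, Maya 9, Jamal 5, Ivy 7, Kira 9. Jamal eliminated.
Round 3: Grace 6, Maya 9, Ivy 7, Kira 14. Grace eliminated.
Round 4: Maya 15, Ivy 7, Kira 14. Ivy eliminated.
Round 5: Maya 15, Kira 21. Kira has a majority (≥19).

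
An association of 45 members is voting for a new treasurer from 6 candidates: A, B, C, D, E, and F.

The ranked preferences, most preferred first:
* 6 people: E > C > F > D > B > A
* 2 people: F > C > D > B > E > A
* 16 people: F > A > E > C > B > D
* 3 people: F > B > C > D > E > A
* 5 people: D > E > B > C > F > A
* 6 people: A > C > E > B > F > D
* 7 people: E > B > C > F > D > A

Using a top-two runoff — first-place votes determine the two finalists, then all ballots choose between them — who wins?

Round 1 first-place votes: A 6, B 0, C 0, D 5, E 13, F 21. F and E advance.
Runoff: F is ranked above E on 21 ballots, E above F on 24.

E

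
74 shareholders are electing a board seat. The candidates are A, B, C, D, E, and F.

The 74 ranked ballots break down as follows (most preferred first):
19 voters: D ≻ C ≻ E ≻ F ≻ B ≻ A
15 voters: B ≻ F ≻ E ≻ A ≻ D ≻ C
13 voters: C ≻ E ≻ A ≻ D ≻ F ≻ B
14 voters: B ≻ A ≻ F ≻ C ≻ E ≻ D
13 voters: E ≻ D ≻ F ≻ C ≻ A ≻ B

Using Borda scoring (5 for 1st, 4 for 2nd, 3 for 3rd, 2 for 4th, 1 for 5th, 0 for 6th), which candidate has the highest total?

E

A: 19×0 + 15×2 + 13×3 + 14×4 + 13×1 = 138
B: 19×1 + 15×5 + 13×0 + 14×5 + 13×0 = 164
C: 19×4 + 15×0 + 13×5 + 14×2 + 13×2 = 195
D: 19×5 + 15×1 + 13×2 + 14×0 + 13×4 = 188
E: 19×3 + 15×3 + 13×4 + 14×1 + 13×5 = 233
F: 19×2 + 15×4 + 13×1 + 14×3 + 13×3 = 192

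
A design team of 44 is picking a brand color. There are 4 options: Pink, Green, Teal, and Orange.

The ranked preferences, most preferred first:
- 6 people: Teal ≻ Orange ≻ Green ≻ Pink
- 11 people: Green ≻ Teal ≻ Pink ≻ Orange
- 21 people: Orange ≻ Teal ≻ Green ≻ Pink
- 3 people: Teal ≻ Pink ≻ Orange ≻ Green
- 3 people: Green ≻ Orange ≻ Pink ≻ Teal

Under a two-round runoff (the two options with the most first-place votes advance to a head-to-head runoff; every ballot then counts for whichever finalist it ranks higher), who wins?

Orange

Round 1 first-place votes: Pink 0, Green 14, Teal 9, Orange 21. Orange and Green advance.
Runoff: Orange is ranked above Green on 30 ballots, Green above Orange on 14.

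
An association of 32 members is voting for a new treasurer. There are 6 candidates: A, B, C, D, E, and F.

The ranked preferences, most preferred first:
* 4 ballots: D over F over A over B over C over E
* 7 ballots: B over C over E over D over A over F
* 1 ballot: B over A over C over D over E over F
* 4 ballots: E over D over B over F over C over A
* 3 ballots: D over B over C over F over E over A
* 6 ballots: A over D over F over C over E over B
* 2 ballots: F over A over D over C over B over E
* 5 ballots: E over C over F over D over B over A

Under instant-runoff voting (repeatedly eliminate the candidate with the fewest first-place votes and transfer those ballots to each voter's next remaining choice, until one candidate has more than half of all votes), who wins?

Round 1: A 6, B 8, C 0, D 7, E 9, F 2. C eliminated.
Round 2: A 6, B 8, D 7, E 9, F 2. F eliminated.
Round 3: A 8, B 8, D 7, E 9. D eliminated.
Round 4: A 12, B 11, E 9. E eliminated.
Round 5: A 12, B 20. B has a majority (≥17).

B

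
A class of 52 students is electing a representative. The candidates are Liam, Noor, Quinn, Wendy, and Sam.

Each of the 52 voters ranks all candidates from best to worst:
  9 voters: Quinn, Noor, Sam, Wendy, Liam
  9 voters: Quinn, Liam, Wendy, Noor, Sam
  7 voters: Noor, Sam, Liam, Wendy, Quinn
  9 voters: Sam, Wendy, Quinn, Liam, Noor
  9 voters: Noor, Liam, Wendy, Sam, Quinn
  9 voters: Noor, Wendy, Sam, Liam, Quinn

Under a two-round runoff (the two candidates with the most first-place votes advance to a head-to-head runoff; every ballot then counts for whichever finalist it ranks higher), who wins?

Quinn

Round 1 first-place votes: Liam 0, Noor 25, Quinn 18, Wendy 0, Sam 9. Noor and Quinn advance.
Runoff: Noor is ranked above Quinn on 25 ballots, Quinn above Noor on 27.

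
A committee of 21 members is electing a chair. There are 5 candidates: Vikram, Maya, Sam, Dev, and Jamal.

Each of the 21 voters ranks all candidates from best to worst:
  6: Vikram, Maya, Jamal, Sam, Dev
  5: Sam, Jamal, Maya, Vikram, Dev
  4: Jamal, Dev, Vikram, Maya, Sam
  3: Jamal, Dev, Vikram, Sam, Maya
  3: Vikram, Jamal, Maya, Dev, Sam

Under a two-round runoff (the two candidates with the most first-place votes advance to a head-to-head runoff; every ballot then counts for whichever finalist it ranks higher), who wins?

Jamal

Round 1 first-place votes: Vikram 9, Maya 0, Sam 5, Dev 0, Jamal 7. Vikram and Jamal advance.
Runoff: Vikram is ranked above Jamal on 9 ballots, Jamal above Vikram on 12.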